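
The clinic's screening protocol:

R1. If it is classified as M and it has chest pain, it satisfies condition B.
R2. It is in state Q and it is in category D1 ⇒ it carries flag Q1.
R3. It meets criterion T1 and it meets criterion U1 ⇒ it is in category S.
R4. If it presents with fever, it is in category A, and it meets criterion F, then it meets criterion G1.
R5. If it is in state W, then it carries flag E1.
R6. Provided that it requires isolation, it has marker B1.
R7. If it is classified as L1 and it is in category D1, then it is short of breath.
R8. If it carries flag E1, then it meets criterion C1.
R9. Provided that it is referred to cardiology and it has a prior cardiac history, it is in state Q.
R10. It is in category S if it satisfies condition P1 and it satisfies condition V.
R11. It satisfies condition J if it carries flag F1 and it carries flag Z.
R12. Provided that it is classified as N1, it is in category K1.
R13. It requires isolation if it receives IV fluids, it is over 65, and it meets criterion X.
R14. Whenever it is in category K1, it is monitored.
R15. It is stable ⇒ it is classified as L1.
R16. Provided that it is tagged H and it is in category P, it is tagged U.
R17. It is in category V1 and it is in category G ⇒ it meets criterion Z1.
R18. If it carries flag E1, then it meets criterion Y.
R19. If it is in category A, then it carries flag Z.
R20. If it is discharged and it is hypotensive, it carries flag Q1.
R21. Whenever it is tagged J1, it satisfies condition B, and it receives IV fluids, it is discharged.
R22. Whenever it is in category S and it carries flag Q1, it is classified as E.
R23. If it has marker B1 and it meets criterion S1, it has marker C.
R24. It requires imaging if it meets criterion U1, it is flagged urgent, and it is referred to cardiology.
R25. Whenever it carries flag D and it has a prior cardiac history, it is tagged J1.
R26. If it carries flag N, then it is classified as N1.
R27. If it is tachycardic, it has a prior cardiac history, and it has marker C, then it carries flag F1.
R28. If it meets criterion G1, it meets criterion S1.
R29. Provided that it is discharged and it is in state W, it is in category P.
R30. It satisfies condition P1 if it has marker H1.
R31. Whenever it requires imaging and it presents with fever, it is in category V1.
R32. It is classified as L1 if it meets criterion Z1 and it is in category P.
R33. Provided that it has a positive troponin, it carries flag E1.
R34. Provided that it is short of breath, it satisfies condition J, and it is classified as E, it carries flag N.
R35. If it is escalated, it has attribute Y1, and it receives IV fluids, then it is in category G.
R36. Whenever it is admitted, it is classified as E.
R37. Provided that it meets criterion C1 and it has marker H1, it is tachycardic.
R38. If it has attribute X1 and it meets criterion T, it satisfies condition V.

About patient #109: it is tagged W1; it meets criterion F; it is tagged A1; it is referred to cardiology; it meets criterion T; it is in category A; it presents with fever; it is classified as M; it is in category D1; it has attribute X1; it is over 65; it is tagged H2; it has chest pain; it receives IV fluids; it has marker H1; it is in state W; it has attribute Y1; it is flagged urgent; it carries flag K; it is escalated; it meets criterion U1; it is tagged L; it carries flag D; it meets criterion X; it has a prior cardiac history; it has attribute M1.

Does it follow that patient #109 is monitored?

Yes

By R1 (it is classified as M, it has chest pain): it satisfies condition B.
By R4 (it presents with fever, it is in category A, it meets criterion F): it meets criterion G1.
By R5 (it is in state W): it carries flag E1.
By R8 (it carries flag E1): it meets criterion C1.
By R9 (it is referred to cardiology, it has a prior cardiac history): it is in state Q.
By R13 (it receives IV fluids, it is over 65, it meets criterion X): it requires isolation.
By R19 (it is in category A): it carries flag Z.
By R24 (it meets criterion U1, it is flagged urgent, it is referred to cardiology): it requires imaging.
By R25 (it carries flag D, it has a prior cardiac history): it is tagged J1.
By R28 (it meets criterion G1): it meets criterion S1.
By R30 (it has marker H1): it satisfies condition P1.
By R31 (it requires imaging, it presents with fever): it is in category V1.
By R35 (it is escalated, it has attribute Y1, it receives IV fluids): it is in category G.
By R37 (it meets criterion C1, it has marker H1): it is tachycardic.
By R38 (it has attribute X1, it meets criterion T): it satisfies condition V.
By R2 (it is in state Q, it is in category D1): it carries flag Q1.
By R6 (it requires isolation): it has marker B1.
By R10 (it satisfies condition P1, it satisfies condition V): it is in category S.
By R17 (it is in category V1, it is in category G): it meets criterion Z1.
By R21 (it is tagged J1, it satisfies condition B, it receives IV fluids): it is discharged.
By R22 (it is in category S, it carries flag Q1): it is classified as E.
By R23 (it has marker B1, it meets criterion S1): it has marker C.
By R27 (it is tachycardic, it has a prior cardiac history, it has marker C): it carries flag F1.
By R29 (it is discharged, it is in state W): it is in category P.
By R32 (it meets criterion Z1, it is in category P): it is classified as L1.
By R7 (it is classified as L1, it is in category D1): it is short of breath.
By R11 (it carries flag F1, it carries flag Z): it satisfies condition J.
By R34 (it is short of breath, it satisfies condition J, it is classified as E): it carries flag N.
By R26 (it carries flag N): it is classified as N1.
By R12 (it is classified as N1): it is in category K1.
By R14 (it is in category K1): it is monitored.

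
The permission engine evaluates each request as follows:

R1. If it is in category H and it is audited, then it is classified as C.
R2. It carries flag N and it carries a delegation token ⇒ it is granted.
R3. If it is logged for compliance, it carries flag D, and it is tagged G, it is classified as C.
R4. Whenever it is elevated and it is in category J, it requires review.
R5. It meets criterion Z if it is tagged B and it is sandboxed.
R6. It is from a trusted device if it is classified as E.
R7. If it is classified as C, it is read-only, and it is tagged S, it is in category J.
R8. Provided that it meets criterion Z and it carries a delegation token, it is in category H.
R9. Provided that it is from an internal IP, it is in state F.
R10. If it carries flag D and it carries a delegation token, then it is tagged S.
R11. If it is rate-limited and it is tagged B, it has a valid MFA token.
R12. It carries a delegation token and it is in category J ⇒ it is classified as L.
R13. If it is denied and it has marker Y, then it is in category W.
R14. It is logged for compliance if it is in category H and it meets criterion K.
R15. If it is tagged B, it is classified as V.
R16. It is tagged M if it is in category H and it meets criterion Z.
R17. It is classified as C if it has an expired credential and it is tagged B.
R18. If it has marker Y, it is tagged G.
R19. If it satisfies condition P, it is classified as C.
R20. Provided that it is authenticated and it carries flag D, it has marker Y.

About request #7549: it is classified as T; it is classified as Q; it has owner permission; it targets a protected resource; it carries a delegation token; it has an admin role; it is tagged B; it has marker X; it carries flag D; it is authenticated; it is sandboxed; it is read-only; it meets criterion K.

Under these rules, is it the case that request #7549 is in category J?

Yes

By R5 (it is tagged B, it is sandboxed): it meets criterion Z.
By R8 (it meets criterion Z, it carries a delegation token): it is in category H.
By R10 (it carries flag D, it carries a delegation token): it is tagged S.
By R14 (it is in category H, it meets criterion K): it is logged for compliance.
By R20 (it is authenticated, it carries flag D): it has marker Y.
By R18 (it has marker Y): it is tagged G.
By R3 (it is logged for compliance, it carries flag D, it is tagged G): it is classified as C.
By R7 (it is classified as C, it is read-only, it is tagged S): it is in category J.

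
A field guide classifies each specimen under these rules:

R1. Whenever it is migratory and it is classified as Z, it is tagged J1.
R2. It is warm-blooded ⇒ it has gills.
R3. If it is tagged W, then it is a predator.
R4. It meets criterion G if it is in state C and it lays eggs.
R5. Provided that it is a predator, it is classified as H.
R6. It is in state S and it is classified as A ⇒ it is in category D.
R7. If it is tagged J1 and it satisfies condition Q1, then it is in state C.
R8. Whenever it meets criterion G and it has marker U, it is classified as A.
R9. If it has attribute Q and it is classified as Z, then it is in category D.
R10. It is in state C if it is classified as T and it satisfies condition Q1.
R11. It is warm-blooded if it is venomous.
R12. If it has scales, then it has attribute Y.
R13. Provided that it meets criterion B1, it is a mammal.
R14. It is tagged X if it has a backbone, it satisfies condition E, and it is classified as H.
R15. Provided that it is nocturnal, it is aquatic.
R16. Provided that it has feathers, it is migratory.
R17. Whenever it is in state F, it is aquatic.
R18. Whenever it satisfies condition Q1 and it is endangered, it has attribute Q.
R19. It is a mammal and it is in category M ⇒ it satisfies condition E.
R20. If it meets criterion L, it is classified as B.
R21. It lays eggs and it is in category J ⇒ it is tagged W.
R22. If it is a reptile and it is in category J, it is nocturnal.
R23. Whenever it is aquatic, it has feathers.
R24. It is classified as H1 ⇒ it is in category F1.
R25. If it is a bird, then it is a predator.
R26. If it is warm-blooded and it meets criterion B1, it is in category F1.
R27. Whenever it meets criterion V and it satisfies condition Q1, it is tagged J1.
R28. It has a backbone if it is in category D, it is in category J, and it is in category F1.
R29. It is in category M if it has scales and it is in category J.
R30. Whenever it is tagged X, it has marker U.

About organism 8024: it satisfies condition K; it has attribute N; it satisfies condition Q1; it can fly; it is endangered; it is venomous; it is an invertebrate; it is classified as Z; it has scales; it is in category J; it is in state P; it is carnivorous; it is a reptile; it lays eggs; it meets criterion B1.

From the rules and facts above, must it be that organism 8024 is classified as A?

By R11 (it is venomous): it is warm-blooded.
By R13 (it meets criterion B1): it is a mammal.
By R18 (it satisfies condition Q1, it is endangered): it has attribute Q.
By R21 (it lays eggs, it is in category J): it is tagged W.
By R22 (it is a reptile, it is in category J): it is nocturnal.
By R26 (it is warm-blooded, it meets criterion B1): it is in category F1.
By R29 (it has scales, it is in category J): it is in category M.
By R3 (it is tagged W): it is a predator.
By R5 (it is a predator): it is classified as H.
By R9 (it has attribute Q, it is classified as Z): it is in category D.
By R15 (it is nocturnal): it is aquatic.
By R19 (it is a mammal, it is in category M): it satisfies condition E.
By R23 (it is aquatic): it has feathers.
By R28 (it is in category D, it is in category J, it is in category F1): it has a backbone.
By R14 (it has a backbone, it satisfies condition E, it is classified as H): it is tagged X.
By R16 (it has feathers): it is migratory.
By R30 (it is tagged X): it has marker U.
By R1 (it is migratory, it is classified as Z): it is tagged J1.
By R7 (it is tagged J1, it satisfies condition Q1): it is in state C.
By R4 (it is in state C, it lays eggs): it meets criterion G.
By R8 (it meets criterion G, it has marker U): it is classified as A.

Yes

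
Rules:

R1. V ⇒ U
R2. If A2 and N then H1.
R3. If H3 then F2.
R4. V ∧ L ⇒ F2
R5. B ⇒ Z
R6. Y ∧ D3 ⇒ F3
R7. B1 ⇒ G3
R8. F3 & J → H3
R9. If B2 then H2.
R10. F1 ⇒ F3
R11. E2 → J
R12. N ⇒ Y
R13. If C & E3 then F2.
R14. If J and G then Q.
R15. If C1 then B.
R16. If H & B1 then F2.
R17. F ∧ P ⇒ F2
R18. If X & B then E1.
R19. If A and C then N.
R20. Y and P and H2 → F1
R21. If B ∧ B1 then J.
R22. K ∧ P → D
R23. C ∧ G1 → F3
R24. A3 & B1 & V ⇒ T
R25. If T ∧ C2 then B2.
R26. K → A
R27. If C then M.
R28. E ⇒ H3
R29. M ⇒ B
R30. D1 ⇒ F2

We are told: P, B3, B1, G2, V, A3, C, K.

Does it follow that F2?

Forward chaining from the given facts derives: U, G3, D, T, A, M, B, Z, N, J, Y.
Rules concluding F2: R3 needs H3; R4 needs L; R13 needs E3; R16 needs H; R17 needs F; R30 needs D1 — none of these are established.

No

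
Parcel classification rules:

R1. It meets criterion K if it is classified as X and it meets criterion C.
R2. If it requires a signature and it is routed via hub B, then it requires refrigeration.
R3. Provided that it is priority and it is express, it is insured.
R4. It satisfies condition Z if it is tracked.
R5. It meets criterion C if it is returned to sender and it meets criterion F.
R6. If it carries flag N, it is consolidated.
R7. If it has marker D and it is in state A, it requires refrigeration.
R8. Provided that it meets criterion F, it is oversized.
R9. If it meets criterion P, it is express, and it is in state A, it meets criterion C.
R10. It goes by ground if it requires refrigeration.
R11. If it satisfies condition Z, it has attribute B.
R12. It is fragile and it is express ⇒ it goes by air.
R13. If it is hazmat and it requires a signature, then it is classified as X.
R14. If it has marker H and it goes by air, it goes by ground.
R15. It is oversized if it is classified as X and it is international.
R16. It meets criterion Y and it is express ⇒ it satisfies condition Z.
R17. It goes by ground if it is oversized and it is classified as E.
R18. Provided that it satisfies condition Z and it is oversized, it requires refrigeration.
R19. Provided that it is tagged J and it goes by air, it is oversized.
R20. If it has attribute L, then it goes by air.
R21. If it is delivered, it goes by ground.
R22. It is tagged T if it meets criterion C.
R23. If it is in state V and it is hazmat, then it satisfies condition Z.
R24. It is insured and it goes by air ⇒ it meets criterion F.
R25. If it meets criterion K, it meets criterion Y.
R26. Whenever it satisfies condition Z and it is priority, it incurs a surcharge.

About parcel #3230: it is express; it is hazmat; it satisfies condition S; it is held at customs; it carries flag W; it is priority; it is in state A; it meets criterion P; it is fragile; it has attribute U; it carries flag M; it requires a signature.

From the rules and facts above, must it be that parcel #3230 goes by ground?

Yes

By R3 (it is priority, it is express): it is insured.
By R9 (it meets criterion P, it is express, it is in state A): it meets criterion C.
By R12 (it is fragile, it is express): it goes by air.
By R13 (it is hazmat, it requires a signature): it is classified as X.
By R24 (it is insured, it goes by air): it meets criterion F.
By R1 (it is classified as X, it meets criterion C): it meets criterion K.
By R8 (it meets criterion F): it is oversized.
By R25 (it meets criterion K): it meets criterion Y.
By R16 (it meets criterion Y, it is express): it satisfies condition Z.
By R18 (it satisfies condition Z, it is oversized): it requires refrigeration.
By R10 (it requires refrigeration): it goes by ground.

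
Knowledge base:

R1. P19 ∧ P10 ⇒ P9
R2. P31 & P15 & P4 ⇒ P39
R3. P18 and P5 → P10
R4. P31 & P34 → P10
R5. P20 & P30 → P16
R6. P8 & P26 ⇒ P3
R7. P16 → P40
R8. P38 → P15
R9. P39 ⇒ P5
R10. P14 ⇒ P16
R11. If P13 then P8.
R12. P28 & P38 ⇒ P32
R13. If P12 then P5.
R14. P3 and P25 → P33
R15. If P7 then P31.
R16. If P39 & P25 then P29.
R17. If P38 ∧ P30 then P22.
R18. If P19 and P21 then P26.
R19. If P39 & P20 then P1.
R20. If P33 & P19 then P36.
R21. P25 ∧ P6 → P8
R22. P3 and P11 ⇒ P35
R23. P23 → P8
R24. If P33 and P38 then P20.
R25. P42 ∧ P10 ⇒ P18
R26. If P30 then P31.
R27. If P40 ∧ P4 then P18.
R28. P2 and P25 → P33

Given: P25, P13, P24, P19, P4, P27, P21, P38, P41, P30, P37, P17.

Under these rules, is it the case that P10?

P15  (by R8: P38)
P8  (by R11: P13)
P26  (by R18: P19, P21)
P31  (by R26: P30)
P39  (by R2: P31, P15, P4)
P3  (by R6: P8, P26)
P5  (by R9: P39)
P33  (by R14: P3, P25)
P20  (by R24: P33, P38)
P16  (by R5: P20, P30)
P40  (by R7: P16)
P18  (by R27: P40, P4)
P10  (by R3: P18, P5)

Yes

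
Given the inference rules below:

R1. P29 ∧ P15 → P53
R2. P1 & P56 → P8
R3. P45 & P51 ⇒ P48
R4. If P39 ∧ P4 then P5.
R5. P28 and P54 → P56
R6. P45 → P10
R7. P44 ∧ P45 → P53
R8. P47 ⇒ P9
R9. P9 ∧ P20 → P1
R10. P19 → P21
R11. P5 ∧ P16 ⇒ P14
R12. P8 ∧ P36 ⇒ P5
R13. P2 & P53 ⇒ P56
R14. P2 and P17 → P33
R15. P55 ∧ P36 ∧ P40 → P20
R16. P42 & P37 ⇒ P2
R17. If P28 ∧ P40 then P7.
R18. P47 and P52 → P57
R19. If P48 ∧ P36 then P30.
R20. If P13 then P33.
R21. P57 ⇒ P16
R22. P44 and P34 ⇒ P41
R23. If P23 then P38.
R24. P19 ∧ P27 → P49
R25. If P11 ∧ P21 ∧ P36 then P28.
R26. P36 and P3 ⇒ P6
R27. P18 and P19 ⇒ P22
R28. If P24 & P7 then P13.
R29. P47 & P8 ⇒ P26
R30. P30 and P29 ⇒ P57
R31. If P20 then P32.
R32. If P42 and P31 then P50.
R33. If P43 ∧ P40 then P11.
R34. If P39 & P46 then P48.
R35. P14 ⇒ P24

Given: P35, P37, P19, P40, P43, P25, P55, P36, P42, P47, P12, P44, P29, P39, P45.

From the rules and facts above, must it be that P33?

No

Forward chaining from the given facts derives: P10, P53, P9, P21, P20, P2, P32, P11, P1, P56, P28, P8, P5, P7, P26.
Rules concluding P33: R14 needs P17; R20 needs P13 — none of these are established.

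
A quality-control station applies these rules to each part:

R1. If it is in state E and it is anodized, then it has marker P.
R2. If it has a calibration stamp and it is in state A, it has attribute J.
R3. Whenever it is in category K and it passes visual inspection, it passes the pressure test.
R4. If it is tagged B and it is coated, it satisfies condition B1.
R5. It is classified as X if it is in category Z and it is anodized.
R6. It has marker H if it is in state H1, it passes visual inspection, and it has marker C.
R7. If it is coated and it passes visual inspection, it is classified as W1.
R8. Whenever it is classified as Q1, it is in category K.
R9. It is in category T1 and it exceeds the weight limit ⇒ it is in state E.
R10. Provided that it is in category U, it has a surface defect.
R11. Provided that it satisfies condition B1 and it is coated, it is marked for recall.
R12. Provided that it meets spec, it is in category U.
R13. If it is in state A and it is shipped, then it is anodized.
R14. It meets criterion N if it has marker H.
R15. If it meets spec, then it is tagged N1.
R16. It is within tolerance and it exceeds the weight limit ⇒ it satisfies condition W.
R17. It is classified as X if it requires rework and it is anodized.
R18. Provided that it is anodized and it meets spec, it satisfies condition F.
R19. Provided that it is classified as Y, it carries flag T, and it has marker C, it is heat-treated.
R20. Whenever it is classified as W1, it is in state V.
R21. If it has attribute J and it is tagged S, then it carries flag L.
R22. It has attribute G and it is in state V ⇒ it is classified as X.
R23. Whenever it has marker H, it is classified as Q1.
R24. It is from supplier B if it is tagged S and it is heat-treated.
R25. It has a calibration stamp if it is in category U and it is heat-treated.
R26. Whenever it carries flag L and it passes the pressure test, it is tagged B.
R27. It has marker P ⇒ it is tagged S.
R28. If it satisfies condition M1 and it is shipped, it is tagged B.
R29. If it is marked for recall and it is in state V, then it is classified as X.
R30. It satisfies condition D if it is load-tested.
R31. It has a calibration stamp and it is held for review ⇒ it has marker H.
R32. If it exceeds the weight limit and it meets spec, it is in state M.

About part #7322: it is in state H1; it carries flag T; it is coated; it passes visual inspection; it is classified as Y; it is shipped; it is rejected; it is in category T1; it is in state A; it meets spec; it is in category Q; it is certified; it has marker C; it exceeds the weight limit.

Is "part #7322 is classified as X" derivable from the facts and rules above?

By R6 (it is in state H1, it passes visual inspection, it has marker C): it has marker H.
By R7 (it is coated, it passes visual inspection): it is classified as W1.
By R9 (it is in category T1, it exceeds the weight limit): it is in state E.
By R12 (it meets spec): it is in category U.
By R13 (it is in state A, it is shipped): it is anodized.
By R19 (it is classified as Y, it carries flag T, it has marker C): it is heat-treated.
By R20 (it is classified as W1): it is in state V.
By R23 (it has marker H): it is classified as Q1.
By R25 (it is in category U, it is heat-treated): it has a calibration stamp.
By R1 (it is in state E, it is anodized): it has marker P.
By R2 (it has a calibration stamp, it is in state A): it has attribute J.
By R8 (it is classified as Q1): it is in category K.
By R27 (it has marker P): it is tagged S.
By R3 (it is in category K, it passes visual inspection): it passes the pressure test.
By R21 (it has attribute J, it is tagged S): it carries flag L.
By R26 (it carries flag L, it passes the pressure test): it is tagged B.
By R4 (it is tagged B, it is coated): it satisfies condition B1.
By R11 (it satisfies condition B1, it is coated): it is marked for recall.
By R29 (it is marked for recall, it is in state V): it is classified as X.

Yes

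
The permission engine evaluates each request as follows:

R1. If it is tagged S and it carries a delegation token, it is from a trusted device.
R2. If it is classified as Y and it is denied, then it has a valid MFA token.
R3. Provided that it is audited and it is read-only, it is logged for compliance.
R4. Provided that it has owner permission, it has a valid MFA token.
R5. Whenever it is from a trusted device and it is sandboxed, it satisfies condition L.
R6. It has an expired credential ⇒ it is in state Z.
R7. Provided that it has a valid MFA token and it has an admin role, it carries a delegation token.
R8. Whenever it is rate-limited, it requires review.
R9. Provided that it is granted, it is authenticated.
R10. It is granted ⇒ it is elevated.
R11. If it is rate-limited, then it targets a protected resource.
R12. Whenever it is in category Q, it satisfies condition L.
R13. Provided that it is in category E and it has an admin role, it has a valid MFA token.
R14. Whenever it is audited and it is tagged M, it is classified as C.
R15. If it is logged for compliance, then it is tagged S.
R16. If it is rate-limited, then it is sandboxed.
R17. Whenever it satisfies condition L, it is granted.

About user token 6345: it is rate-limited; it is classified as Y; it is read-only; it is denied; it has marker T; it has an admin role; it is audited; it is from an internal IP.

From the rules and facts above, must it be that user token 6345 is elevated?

By R2 (it is classified as Y, it is denied): it has a valid MFA token.
By R3 (it is audited, it is read-only): it is logged for compliance.
By R7 (it has a valid MFA token, it has an admin role): it carries a delegation token.
By R15 (it is logged for compliance): it is tagged S.
By R16 (it is rate-limited): it is sandboxed.
By R1 (it is tagged S, it carries a delegation token): it is from a trusted device.
By R5 (it is from a trusted device, it is sandboxed): it satisfies condition L.
By R17 (it satisfies condition L): it is granted.
By R10 (it is granted): it is elevated.

Yes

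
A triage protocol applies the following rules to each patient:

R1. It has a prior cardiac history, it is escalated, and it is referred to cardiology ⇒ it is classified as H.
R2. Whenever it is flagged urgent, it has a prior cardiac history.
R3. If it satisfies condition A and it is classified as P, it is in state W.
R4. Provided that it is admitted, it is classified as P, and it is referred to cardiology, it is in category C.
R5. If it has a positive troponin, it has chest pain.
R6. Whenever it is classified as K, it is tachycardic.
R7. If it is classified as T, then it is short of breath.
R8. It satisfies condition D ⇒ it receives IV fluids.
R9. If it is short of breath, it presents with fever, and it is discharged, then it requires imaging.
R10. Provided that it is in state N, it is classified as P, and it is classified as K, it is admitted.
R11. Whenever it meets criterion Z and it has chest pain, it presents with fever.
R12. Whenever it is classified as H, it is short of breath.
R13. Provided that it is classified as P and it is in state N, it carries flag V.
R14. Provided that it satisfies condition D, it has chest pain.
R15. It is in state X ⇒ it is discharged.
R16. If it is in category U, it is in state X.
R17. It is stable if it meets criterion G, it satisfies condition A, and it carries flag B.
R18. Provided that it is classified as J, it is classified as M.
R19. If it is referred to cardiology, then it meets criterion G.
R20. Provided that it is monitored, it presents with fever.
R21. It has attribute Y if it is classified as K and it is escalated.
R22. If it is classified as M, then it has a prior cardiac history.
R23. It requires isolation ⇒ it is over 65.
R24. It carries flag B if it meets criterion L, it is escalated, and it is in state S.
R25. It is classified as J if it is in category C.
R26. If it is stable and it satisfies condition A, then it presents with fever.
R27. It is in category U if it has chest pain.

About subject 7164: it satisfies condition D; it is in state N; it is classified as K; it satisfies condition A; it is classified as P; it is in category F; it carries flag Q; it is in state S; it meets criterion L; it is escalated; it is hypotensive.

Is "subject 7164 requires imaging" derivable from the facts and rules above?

No

Forward chaining from the given facts derives: is in state W, is tachycardic, receives IV fluids, is admitted, carries flag V, has chest pain, has attribute Y, carries flag B, is in category U, is in state X, is discharged.
The only rule concluding "it requires imaging" is R9, which needs "it is short of breath"; that is never established.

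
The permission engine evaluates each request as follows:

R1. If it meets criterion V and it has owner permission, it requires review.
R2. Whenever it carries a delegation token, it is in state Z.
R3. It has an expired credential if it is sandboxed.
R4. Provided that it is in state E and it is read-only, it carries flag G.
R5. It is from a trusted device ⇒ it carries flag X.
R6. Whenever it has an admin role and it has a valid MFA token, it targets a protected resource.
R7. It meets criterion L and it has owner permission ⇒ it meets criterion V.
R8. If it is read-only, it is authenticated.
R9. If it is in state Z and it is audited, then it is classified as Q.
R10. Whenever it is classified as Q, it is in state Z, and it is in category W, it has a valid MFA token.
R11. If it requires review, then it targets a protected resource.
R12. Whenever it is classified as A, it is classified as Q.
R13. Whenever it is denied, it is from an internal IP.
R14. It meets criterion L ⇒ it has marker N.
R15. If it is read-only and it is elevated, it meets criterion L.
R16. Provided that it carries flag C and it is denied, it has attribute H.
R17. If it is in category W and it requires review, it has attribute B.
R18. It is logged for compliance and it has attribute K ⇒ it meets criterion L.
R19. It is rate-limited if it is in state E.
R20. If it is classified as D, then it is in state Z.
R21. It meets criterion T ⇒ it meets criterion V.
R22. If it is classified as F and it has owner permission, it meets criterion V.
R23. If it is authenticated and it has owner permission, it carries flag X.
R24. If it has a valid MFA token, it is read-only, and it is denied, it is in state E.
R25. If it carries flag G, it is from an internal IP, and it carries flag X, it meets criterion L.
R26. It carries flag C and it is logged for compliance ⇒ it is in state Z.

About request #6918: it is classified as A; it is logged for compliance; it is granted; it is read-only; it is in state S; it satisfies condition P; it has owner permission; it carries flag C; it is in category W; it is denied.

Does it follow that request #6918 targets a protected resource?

By R8 (it is read-only): it is authenticated.
By R12 (it is classified as A): it is classified as Q.
By R13 (it is denied): it is from an internal IP.
By R23 (it is authenticated, it has owner permission): it carries flag X.
By R26 (it carries flag C, it is logged for compliance): it is in state Z.
By R10 (it is classified as Q, it is in state Z, it is in category W): it has a valid MFA token.
By R24 (it has a valid MFA token, it is read-only, it is denied): it is in state E.
By R4 (it is in state E, it is read-only): it carries flag G.
By R25 (it carries flag G, it is from an internal IP, it carries flag X): it meets criterion L.
By R7 (it meets criterion L, it has owner permission): it meets criterion V.
By R1 (it meets criterion V, it has owner permission): it requires review.
By R11 (it requires review): it targets a protected resource.

Yes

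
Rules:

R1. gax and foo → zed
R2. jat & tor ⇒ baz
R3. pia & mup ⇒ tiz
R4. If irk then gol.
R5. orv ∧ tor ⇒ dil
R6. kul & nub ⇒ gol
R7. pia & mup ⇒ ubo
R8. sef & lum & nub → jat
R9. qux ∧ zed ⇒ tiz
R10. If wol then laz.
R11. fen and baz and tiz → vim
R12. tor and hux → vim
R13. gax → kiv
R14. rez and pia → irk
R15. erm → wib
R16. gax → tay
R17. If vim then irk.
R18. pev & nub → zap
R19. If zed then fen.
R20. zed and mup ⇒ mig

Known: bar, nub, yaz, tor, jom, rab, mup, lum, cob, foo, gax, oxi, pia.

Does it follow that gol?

No

Forward chaining from the given facts derives: zed, tiz, ubo, kiv, tay, fen, mig.
Rules concluding gol: R4 needs irk; R6 needs kul — none of these are established.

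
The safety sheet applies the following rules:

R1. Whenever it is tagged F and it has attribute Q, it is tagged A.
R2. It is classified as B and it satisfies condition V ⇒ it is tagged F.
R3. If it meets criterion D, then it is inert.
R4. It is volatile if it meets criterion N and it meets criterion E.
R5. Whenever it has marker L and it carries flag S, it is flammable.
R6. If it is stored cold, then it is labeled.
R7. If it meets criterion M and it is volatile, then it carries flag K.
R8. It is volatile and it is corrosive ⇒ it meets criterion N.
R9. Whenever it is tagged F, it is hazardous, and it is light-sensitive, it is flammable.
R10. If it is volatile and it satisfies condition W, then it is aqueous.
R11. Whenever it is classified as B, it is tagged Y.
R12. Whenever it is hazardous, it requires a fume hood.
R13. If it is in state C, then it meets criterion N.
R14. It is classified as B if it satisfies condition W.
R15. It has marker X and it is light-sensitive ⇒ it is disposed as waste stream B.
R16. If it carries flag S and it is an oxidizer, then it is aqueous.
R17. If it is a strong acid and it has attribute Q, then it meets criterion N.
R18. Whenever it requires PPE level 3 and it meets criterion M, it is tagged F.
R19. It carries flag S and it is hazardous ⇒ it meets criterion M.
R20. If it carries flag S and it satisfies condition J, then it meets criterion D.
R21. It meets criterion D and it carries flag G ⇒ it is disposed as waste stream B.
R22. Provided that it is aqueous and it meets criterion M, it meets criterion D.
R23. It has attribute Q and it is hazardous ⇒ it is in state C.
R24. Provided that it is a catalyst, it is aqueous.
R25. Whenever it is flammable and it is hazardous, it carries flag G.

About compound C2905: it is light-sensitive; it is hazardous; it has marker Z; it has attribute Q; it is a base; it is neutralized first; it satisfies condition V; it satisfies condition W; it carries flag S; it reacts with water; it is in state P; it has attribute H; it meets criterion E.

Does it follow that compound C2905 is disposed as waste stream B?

Yes

By R14 (it satisfies condition W): it is classified as B.
By R19 (it carries flag S, it is hazardous): it meets criterion M.
By R23 (it has attribute Q, it is hazardous): it is in state C.
By R2 (it is classified as B, it satisfies condition V): it is tagged F.
By R9 (it is tagged F, it is hazardous, it is light-sensitive): it is flammable.
By R13 (it is in state C): it meets criterion N.
By R25 (it is flammable, it is hazardous): it carries flag G.
By R4 (it meets criterion N, it meets criterion E): it is volatile.
By R10 (it is volatile, it satisfies condition W): it is aqueous.
By R22 (it is aqueous, it meets criterion M): it meets criterion D.
By R21 (it meets criterion D, it carries flag G): it is disposed as waste stream B.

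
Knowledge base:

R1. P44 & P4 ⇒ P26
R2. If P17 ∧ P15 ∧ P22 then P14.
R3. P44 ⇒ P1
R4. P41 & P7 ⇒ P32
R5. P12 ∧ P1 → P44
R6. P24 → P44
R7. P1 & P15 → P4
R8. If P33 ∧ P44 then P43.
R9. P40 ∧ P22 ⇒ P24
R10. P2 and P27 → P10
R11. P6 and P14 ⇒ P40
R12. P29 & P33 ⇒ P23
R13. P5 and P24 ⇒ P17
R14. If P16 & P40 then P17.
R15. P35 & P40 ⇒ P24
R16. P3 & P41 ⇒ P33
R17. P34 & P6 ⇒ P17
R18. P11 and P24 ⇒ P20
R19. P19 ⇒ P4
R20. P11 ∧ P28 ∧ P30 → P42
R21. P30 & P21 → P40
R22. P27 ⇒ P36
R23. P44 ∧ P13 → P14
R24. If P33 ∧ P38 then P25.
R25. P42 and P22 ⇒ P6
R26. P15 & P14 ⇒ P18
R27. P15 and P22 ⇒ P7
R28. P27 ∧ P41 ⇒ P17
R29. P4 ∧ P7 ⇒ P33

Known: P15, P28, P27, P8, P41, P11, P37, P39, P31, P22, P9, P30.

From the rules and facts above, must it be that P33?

Yes

P42  (by R20: P11, P28, P30)
P6  (by R25: P42, P22)
P7  (by R27: P15, P22)
P17  (by R28: P27, P41)
P14  (by R2: P17, P15, P22)
P40  (by R11: P6, P14)
P24  (by R9: P40, P22)
P44  (by R6: P24)
P1  (by R3: P44)
P4  (by R7: P1, P15)
P33  (by R29: P4, P7)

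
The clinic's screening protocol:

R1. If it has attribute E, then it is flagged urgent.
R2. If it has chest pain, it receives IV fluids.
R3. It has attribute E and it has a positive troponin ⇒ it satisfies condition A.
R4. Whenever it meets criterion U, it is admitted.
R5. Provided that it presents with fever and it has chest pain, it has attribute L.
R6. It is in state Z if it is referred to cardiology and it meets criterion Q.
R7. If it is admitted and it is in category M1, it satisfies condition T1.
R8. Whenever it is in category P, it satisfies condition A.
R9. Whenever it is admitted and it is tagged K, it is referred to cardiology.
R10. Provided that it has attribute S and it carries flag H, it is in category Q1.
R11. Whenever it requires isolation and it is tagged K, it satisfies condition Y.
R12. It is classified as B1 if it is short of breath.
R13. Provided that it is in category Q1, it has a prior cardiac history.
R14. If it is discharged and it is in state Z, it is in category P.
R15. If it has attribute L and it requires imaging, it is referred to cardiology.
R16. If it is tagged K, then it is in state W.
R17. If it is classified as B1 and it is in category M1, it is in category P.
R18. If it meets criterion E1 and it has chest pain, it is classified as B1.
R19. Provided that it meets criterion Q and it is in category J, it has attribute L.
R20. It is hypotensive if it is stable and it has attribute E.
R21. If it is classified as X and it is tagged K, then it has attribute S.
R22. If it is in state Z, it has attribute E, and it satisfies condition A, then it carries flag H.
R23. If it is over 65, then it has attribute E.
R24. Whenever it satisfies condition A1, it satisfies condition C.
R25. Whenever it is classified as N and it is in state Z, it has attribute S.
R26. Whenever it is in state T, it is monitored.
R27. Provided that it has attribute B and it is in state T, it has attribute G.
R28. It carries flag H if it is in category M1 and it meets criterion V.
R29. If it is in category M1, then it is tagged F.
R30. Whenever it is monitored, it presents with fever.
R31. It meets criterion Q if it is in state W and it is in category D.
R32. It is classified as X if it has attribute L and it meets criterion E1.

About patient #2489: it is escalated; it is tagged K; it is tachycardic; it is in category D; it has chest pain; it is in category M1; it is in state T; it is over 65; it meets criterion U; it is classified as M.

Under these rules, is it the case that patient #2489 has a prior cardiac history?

Forward chaining from the given facts derives: receives IV fluids, is admitted, satisfies condition T1, is referred to cardiology, is in state W, has attribute E, is monitored, is tagged F, presents with fever, meets criterion Q, is flagged urgent, has attribute L, is in state Z.
The only rule concluding "it has a prior cardiac history" is R13, which needs "it is in category Q1"; that is never established.

No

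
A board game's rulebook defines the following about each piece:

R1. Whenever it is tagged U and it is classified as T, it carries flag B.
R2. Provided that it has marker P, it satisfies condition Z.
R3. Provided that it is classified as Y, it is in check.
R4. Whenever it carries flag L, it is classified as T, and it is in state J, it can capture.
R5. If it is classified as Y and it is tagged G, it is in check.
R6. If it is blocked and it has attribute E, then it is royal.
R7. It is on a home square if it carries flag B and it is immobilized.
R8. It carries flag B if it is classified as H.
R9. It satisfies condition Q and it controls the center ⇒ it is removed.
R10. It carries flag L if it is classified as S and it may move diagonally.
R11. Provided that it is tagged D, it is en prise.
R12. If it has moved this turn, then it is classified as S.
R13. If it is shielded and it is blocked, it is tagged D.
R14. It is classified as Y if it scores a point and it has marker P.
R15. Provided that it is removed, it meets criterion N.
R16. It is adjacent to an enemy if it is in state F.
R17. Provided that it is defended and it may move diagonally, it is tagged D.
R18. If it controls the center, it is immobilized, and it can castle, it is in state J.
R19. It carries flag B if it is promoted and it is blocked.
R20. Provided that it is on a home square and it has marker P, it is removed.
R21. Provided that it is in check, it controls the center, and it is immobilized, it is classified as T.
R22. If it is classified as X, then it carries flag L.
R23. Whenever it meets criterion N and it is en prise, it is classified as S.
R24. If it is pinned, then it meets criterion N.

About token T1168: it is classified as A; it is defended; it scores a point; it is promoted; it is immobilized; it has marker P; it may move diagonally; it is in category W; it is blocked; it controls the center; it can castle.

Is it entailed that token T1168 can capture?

Yes

By R14 (it scores a point, it has marker P): it is classified as Y.
By R17 (it is defended, it may move diagonally): it is tagged D.
By R18 (it controls the center, it is immobilized, it can castle): it is in state J.
By R19 (it is promoted, it is blocked): it carries flag B.
By R3 (it is classified as Y): it is in check.
By R7 (it carries flag B, it is immobilized): it is on a home square.
By R11 (it is tagged D): it is en prise.
By R20 (it is on a home square, it has marker P): it is removed.
By R21 (it is in check, it controls the center, it is immobilized): it is classified as T.
By R15 (it is removed): it meets criterion N.
By R23 (it meets criterion N, it is en prise): it is classified as S.
By R10 (it is classified as S, it may move diagonally): it carries flag L.
By R4 (it carries flag L, it is classified as T, it is in state J): it can capture.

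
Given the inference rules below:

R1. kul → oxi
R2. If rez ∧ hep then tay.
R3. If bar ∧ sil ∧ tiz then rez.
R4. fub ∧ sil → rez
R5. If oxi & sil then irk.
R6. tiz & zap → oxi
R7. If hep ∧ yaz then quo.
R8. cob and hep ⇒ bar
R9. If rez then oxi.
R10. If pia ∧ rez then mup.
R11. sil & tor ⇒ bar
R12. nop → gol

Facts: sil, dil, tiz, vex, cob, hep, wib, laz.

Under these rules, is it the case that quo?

Forward chaining from the given facts derives: bar, rez, oxi, tay, irk.
The only rule concluding quo is R7, which needs yaz; that is never established.

No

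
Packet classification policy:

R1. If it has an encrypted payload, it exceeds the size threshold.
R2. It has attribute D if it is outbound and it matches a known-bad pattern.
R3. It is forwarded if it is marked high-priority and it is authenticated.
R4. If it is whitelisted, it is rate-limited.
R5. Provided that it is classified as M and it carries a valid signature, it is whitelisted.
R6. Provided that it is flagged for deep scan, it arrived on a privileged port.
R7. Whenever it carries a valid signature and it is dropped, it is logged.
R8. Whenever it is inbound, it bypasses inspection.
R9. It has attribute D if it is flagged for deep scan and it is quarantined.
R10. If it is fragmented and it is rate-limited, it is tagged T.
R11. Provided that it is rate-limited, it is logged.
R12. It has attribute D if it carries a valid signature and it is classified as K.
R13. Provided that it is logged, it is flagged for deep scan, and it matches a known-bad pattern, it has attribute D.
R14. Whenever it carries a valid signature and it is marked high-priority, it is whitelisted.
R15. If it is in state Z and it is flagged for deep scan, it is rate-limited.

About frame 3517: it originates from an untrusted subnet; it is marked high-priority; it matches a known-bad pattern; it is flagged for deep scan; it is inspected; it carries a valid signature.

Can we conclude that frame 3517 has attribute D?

By R14 (it carries a valid signature, it is marked high-priority): it is whitelisted.
By R4 (it is whitelisted): it is rate-limited.
By R11 (it is rate-limited): it is logged.
By R13 (it is logged, it is flagged for deep scan, it matches a known-bad pattern): it has attribute D.

Yes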